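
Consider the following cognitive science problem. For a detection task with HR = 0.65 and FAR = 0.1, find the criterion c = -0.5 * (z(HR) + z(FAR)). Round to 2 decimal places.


c = -0.5 * (z(HR) + z(FAR))
z(0.65) = 0.3853
z(0.1) = -1.2816
c = -0.5 * (0.3853 + -1.2816)
= -0.5 * -0.8963
= 0.45


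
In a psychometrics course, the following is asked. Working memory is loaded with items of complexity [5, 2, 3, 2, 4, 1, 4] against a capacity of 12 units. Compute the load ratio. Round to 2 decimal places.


Total complexity = 5 + 2 + 3 + 2 + 4 + 1 + 4 = 21
Load = total / capacity = 21 / 12
= 1.75


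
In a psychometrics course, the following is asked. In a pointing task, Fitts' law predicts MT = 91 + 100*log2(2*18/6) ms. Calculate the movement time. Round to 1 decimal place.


MT = 91 + 100 * log2(2*18/6)
2D/W = 6.0
log2(6.0) = 2.585
MT = 91 + 100 * 2.585
= 349.5 ms


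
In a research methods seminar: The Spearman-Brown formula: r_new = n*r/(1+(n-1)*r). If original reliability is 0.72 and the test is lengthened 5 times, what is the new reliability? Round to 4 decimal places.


r_new = n*r / (1 + (n-1)*r)
Numerator = 5 * 0.72 = 3.6
Denominator = 1 + 4 * 0.72 = 3.88
r_new = 3.6 / 3.88
= 0.9278


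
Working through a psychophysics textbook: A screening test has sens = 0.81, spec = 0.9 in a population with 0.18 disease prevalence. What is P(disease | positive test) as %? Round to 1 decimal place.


PPV = (sens * prev) / (sens * prev + (1-spec) * (1-prev))
Numerator = 0.81 * 0.18 = 0.1458
P(positive and no disease) = (1 - spec) * (1 - prev) = (1 - 0.9) * (1 - 0.18) = 0.082
Denominator = 0.1458 + 0.082 = 0.2278
PPV = 0.1458 / 0.2278 = 0.640035
As percentage = 64.0


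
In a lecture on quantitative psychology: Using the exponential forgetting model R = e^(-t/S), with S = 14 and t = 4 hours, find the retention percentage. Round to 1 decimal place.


R = e^(-t/S)
-t/S = -4/14 = -0.285714
R = e^(-0.285714) = 0.751478
Percentage = 0.751478 * 100
= 75.1


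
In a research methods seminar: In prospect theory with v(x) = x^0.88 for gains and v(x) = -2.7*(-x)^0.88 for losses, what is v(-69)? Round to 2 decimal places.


Since x = -69 < 0, use v(x) = -lambda*(-x)^alpha
(-x) = 69
69^0.88 = 41.5133
v(-69) = -2.7 * 41.5133
= -112.09


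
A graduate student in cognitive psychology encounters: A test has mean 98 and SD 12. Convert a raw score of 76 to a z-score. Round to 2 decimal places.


z = (X - mu) / sigma
= (76 - 98) / 12
= -22 / 12
= -1.83


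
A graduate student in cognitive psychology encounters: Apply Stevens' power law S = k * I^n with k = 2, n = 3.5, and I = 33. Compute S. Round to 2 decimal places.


S = 2 * 33^3.5
33^3.5 = 206442.3478
S = 2 * 206442.3478
= 412884.70


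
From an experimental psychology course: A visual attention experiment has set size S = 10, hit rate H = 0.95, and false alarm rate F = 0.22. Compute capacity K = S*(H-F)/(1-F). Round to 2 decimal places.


K = S * (H - F) / (1 - F)
H - F = 0.73
1 - F = 0.78
K = 10 * 0.73 / 0.78
= 9.36


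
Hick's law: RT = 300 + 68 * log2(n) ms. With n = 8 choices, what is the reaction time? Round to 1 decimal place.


RT = 300 + 68 * log2(8)
log2(8) = 3.0
RT = 300 + 68 * 3.0
= 300 + 204.0
= 504.0 ms


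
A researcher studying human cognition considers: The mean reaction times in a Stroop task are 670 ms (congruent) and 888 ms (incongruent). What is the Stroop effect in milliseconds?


Stroop effect = RT(incongruent) - RT(congruent)
= 888 - 670
= 218 ms


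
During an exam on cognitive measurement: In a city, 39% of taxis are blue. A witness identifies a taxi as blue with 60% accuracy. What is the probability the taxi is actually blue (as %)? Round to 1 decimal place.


P(blue | says blue) = P(says blue | blue)*P(blue) / [P(says blue | blue)*P(blue) + P(says blue | not blue)*P(not blue)]
Numerator = 0.6 * 0.39 = 0.234
False identification = 0.4 * 0.61 = 0.244
P = 0.234 / (0.234 + 0.244)
= 0.234 / 0.478
As percentage = 49.0


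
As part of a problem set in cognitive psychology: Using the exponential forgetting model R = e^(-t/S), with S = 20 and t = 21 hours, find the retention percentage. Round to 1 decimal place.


R = e^(-t/S)
-t/S = -21/20 = -1.05
R = e^(-1.05) = 0.349938
Percentage = 0.349938 * 100
= 35.0


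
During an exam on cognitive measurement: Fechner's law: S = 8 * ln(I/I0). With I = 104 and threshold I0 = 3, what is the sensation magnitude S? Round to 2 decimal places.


S = 8 * ln(104/3)
I/I0 = 34.666667
ln(34.666667) = 3.5458
S = 8 * 3.5458
= 28.37


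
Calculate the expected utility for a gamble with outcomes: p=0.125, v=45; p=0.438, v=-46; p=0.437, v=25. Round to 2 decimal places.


EU = sum(p_i * v_i)
0.125 * 45 = 5.625
0.438 * -46 = -20.148
0.437 * 25 = 10.925
EU = 5.625 + -20.148 + 10.925
= -3.60


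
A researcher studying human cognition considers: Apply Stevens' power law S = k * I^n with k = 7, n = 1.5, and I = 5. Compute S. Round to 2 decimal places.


S = 7 * 5^1.5
5^1.5 = 11.1803
S = 7 * 11.1803
= 78.26


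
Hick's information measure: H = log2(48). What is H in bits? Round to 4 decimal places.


H = log2(n)
H = log2(48)
= 5.5850


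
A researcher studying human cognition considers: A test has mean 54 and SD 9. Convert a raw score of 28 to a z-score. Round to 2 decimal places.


z = (X - mu) / sigma
= (28 - 54) / 9
= -26 / 9
= -2.89


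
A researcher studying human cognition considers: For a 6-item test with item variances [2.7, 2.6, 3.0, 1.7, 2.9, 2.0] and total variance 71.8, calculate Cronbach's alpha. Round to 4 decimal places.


alpha = (k/(k-1)) * (1 - sum(s_i^2)/s_total^2)
sum(item variances) = 14.9
k/(k-1) = 6/5 = 1.2
1 - 14.9/71.8 = 1 - 0.207521 = 0.792479
alpha = 1.2 * 0.792479
= 0.9510


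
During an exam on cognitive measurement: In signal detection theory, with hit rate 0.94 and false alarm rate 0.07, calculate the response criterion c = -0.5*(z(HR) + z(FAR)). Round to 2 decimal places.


c = -0.5 * (z(HR) + z(FAR))
z(0.94) = 1.5548
z(0.07) = -1.4758
c = -0.5 * (1.5548 + -1.4758)
= -0.5 * 0.079
= -0.04


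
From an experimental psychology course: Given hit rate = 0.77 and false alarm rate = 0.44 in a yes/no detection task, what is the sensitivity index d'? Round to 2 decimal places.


d' = z(HR) - z(FAR)
z(0.77) = 0.7388
z(0.44) = -0.151
d' = 0.7388 - -0.151
= 0.89


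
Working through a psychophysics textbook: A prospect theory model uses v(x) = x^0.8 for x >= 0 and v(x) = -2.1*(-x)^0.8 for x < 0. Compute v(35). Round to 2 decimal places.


Since x = 35 >= 0, use v(x) = x^0.8
35^0.8 = 17.1892
v(35) = 17.19


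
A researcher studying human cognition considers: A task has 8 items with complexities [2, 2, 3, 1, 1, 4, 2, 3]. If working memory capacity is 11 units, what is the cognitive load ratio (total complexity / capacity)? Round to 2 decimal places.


Total complexity = 2 + 2 + 3 + 1 + 1 + 4 + 2 + 3 = 18
Load = total / capacity = 18 / 11
= 1.64


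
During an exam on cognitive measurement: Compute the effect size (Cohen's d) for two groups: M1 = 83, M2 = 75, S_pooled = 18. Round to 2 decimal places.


Cohen's d = (M1 - M2) / S_pooled
= (83 - 75) / 18
= 8 / 18
= 0.44


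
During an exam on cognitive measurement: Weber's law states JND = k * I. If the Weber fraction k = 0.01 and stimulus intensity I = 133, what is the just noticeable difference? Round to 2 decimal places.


JND = k * I
JND = 0.01 * 133
= 1.33


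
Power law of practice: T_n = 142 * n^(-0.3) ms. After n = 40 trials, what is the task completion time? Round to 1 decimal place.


T_n = 142 * 40^(-0.3)
40^(-0.3) = 0.33066
T_n = 142 * 0.33066
= 47.0 ms


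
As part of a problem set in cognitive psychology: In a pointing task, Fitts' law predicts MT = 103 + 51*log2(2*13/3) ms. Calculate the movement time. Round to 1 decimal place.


MT = 103 + 51 * log2(2*13/3)
2D/W = 8.666667
log2(8.666667) = 3.1155
MT = 103 + 51 * 3.1155
= 261.9 ms


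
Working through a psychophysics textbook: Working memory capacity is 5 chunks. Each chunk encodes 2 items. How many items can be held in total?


Total items = chunks * items_per_chunk
= 5 * 2
= 10


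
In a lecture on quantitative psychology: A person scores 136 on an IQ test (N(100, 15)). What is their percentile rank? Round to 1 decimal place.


z = (IQ - mean) / SD
z = (136 - 100) / 15 = 2.4
Percentile = Phi(2.4) * 100
Phi(2.4) = 0.991802
= 99.2


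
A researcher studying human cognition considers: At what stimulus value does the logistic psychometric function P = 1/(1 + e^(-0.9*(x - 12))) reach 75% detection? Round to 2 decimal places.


At P = 0.75: 0.75 = 1/(1 + e^(-k*(x-x0)))
Solving: e^(-k*(x-x0)) = 1/3
x = x0 + ln(3)/k
ln(3) = 1.0986
x = 12 + 1.0986/0.9
= 12 + 1.2207
= 13.22


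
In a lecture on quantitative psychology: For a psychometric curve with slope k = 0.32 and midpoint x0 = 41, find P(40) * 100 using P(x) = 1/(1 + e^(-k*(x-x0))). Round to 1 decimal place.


P(x) = 1/(1 + e^(-0.32*(40 - 41)))
Exponent = -0.32 * -1 = 0.32
e^(0.32) = 1.377128
P = 1/(1 + 1.377128) = 0.420676
Percentage = 42.1


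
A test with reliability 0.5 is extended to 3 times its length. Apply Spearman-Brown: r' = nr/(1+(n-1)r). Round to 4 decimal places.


r_new = n*r / (1 + (n-1)*r)
Numerator = 3 * 0.5 = 1.5
Denominator = 1 + 2 * 0.5 = 2.0
r_new = 1.5 / 2.0
= 0.7500


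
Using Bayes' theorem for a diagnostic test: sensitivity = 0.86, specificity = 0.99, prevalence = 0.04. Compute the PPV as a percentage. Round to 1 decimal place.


PPV = (sens * prev) / (sens * prev + (1-spec) * (1-prev))
Numerator = 0.86 * 0.04 = 0.0344
P(positive and no disease) = (1 - spec) * (1 - prev) = (1 - 0.99) * (1 - 0.04) = 0.0096
Denominator = 0.0344 + 0.0096 = 0.044
PPV = 0.0344 / 0.044 = 0.781818
As percentage = 78.2


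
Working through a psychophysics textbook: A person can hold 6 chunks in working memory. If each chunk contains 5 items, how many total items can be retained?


Total items = chunks * items_per_chunk
= 6 * 5
= 30


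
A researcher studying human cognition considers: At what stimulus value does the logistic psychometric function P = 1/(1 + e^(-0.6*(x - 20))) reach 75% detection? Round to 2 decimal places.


At P = 0.75: 0.75 = 1/(1 + e^(-k*(x-x0)))
Solving: e^(-k*(x-x0)) = 1/3
x = x0 + ln(3)/k
ln(3) = 1.0986
x = 20 + 1.0986/0.6
= 20 + 1.831
= 21.83


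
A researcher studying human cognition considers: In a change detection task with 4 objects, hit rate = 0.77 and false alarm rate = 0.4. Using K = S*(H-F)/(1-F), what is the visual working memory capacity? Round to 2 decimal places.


K = S * (H - F) / (1 - F)
H - F = 0.37
1 - F = 0.6
K = 4 * 0.37 / 0.6
= 2.47


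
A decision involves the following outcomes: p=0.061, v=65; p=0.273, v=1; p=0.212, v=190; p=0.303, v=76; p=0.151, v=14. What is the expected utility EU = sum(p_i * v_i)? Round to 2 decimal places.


EU = sum(p_i * v_i)
0.061 * 65 = 3.965
0.273 * 1 = 0.273
0.212 * 190 = 40.28
0.303 * 76 = 23.028
0.151 * 14 = 2.114
EU = 3.965 + 0.273 + 40.28 + 23.028 + 2.114
= 69.66


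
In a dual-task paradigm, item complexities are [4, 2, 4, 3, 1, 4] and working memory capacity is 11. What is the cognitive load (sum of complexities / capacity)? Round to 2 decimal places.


Total complexity = 4 + 2 + 4 + 3 + 1 + 4 = 18
Load = total / capacity = 18 / 11
= 1.64


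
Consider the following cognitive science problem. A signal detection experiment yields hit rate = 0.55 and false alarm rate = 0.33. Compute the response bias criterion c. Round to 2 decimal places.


c = -0.5 * (z(HR) + z(FAR))
z(0.55) = 0.1257
z(0.33) = -0.4399
c = -0.5 * (0.1257 + -0.4399)
= -0.5 * -0.3142
= 0.16


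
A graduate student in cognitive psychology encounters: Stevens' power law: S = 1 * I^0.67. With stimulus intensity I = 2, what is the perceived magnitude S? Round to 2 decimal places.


S = 1 * 2^0.67
2^0.67 = 1.5911
S = 1 * 1.5911
= 1.59


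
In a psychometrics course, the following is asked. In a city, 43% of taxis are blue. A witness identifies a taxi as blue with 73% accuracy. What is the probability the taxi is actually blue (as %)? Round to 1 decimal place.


P(blue | says blue) = P(says blue | blue)*P(blue) / [P(says blue | blue)*P(blue) + P(says blue | not blue)*P(not blue)]
Numerator = 0.73 * 0.43 = 0.3139
False identification = 0.27 * 0.57 = 0.1539
P = 0.3139 / (0.3139 + 0.1539)
= 0.3139 / 0.4678
As percentage = 67.1


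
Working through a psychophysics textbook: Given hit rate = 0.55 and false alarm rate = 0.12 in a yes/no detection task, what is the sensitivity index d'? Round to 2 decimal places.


d' = z(HR) - z(FAR)
z(0.55) = 0.1257
z(0.12) = -1.175
d' = 0.1257 - -1.175
= 1.30


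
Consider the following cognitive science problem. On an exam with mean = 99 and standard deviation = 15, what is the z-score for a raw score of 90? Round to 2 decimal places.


z = (X - mu) / sigma
= (90 - 99) / 15
= -9 / 15
= -0.60


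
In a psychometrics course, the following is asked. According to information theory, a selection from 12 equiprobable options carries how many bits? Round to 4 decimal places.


H = log2(n)
H = log2(12)
= 3.5850


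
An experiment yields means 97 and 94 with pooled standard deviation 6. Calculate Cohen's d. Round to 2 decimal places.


Cohen's d = (M1 - M2) / S_pooled
= (97 - 94) / 6
= 3 / 6
= 0.50


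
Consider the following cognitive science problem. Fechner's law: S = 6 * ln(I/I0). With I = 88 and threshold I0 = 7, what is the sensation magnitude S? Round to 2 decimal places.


S = 6 * ln(88/7)
I/I0 = 12.571429
ln(12.571429) = 2.5314
S = 6 * 2.5314
= 15.19


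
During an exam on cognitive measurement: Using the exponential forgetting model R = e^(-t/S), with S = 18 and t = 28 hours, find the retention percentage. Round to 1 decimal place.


R = e^(-t/S)
-t/S = -28/18 = -1.555556
R = e^(-1.555556) = 0.211072
Percentage = 0.211072 * 100
= 21.1


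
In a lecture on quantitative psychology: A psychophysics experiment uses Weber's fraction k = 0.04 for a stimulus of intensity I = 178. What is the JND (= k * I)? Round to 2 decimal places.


JND = k * I
JND = 0.04 * 178
= 7.12


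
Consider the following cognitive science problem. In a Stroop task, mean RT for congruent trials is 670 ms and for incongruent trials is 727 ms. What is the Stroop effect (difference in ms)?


Stroop effect = RT(incongruent) - RT(congruent)
= 727 - 670
= 57 ms


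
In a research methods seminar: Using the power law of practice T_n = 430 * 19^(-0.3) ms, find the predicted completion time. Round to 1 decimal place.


T_n = 430 * 19^(-0.3)
19^(-0.3) = 0.413403
T_n = 430 * 0.413403
= 177.8 ms


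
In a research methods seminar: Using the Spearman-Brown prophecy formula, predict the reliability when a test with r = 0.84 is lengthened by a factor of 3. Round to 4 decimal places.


r_new = n*r / (1 + (n-1)*r)
Numerator = 3 * 0.84 = 2.52
Denominator = 1 + 2 * 0.84 = 2.68
r_new = 2.52 / 2.68
= 0.9403


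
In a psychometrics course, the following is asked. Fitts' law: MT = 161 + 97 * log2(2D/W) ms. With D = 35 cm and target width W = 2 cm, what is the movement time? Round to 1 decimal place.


MT = 161 + 97 * log2(2*35/2)
2D/W = 35.0
log2(35.0) = 5.1293
MT = 161 + 97 * 5.1293
= 658.5 ms


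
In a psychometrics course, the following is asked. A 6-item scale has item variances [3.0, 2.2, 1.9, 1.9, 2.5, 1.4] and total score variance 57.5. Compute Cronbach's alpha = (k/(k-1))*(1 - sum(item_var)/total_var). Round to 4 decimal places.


alpha = (k/(k-1)) * (1 - sum(s_i^2)/s_total^2)
sum(item variances) = 12.9
k/(k-1) = 6/5 = 1.2
1 - 12.9/57.5 = 1 - 0.224348 = 0.775652
alpha = 1.2 * 0.775652
= 0.9308


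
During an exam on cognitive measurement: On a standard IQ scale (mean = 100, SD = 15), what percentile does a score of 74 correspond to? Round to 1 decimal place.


z = (IQ - mean) / SD
z = (74 - 100) / 15 = -1.7333
Percentile = Phi(-1.7333) * 100
Phi(-1.7333) = 0.041521
= 4.2


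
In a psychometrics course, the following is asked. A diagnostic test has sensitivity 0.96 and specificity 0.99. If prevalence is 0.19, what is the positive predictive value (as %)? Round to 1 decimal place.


PPV = (sens * prev) / (sens * prev + (1-spec) * (1-prev))
Numerator = 0.96 * 0.19 = 0.1824
P(positive and no disease) = (1 - spec) * (1 - prev) = (1 - 0.99) * (1 - 0.19) = 0.0081
Denominator = 0.1824 + 0.0081 = 0.1905
PPV = 0.1824 / 0.1905 = 0.95748
As percentage = 95.7


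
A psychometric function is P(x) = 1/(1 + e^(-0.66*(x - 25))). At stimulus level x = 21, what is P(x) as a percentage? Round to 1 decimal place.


P(x) = 1/(1 + e^(-0.66*(21 - 25)))
Exponent = -0.66 * -4 = 2.64
e^(2.64) = 14.013204
P = 1/(1 + 14.013204) = 0.066608
Percentage = 6.7


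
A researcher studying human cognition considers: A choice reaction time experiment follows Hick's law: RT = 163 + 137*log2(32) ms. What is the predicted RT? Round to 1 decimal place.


RT = 163 + 137 * log2(32)
log2(32) = 5.0
RT = 163 + 137 * 5.0
= 163 + 685.0
= 848.0 ms


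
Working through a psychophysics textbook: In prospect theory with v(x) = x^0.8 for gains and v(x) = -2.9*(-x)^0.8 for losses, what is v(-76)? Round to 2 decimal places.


Since x = -76 < 0, use v(x) = -lambda*(-x)^alpha
(-x) = 76
76^0.8 = 31.9632
v(-76) = -2.9 * 31.9632
= -92.69


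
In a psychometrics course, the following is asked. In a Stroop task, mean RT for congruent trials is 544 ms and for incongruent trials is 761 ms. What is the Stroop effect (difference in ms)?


Stroop effect = RT(incongruent) - RT(congruent)
= 761 - 544
= 217 ms


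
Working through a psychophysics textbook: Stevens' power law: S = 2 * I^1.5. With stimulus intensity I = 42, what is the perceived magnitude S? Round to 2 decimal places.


S = 2 * 42^1.5
42^1.5 = 272.1911
S = 2 * 272.1911
= 544.38


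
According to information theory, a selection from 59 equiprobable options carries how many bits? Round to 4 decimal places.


H = log2(n)
H = log2(59)
= 5.8826


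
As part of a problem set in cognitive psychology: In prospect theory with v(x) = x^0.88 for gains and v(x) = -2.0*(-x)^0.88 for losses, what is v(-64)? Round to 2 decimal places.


Since x = -64 < 0, use v(x) = -lambda*(-x)^alpha
(-x) = 64
64^0.88 = 38.8542
v(-64) = -2.0 * 38.8542
= -77.71


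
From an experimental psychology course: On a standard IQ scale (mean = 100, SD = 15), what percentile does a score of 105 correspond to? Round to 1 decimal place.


z = (IQ - mean) / SD
z = (105 - 100) / 15 = 0.3333
Percentile = Phi(0.3333) * 100
Phi(0.3333) = 0.630546
= 63.1


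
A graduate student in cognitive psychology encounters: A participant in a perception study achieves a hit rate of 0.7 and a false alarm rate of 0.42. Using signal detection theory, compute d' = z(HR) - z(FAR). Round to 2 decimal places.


d' = z(HR) - z(FAR)
z(0.7) = 0.5244
z(0.42) = -0.2019
d' = 0.5244 - -0.2019
= 0.73


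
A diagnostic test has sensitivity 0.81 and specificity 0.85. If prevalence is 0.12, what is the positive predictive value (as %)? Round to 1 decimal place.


PPV = (sens * prev) / (sens * prev + (1-spec) * (1-prev))
Numerator = 0.81 * 0.12 = 0.0972
P(positive and no disease) = (1 - spec) * (1 - prev) = (1 - 0.85) * (1 - 0.12) = 0.132
Denominator = 0.0972 + 0.132 = 0.2292
PPV = 0.0972 / 0.2292 = 0.424084
As percentage = 42.4


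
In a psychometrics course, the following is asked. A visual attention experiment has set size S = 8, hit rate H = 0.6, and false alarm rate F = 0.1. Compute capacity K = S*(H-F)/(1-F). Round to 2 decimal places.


K = S * (H - F) / (1 - F)
H - F = 0.5
1 - F = 0.9
K = 8 * 0.5 / 0.9
= 4.44


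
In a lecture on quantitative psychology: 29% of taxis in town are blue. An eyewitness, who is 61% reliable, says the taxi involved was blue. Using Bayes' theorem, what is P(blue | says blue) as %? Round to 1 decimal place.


P(blue | says blue) = P(says blue | blue)*P(blue) / [P(says blue | blue)*P(blue) + P(says blue | not blue)*P(not blue)]
Numerator = 0.61 * 0.29 = 0.1769
False identification = 0.39 * 0.71 = 0.2769
P = 0.1769 / (0.1769 + 0.2769)
= 0.1769 / 0.4538
As percentage = 39.0


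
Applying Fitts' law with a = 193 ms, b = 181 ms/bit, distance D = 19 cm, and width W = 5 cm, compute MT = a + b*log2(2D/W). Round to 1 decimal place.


MT = 193 + 181 * log2(2*19/5)
2D/W = 7.6
log2(7.6) = 2.926
MT = 193 + 181 * 2.926
= 722.6 ms


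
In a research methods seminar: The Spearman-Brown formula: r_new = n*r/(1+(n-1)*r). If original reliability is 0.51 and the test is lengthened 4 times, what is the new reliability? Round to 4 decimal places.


r_new = n*r / (1 + (n-1)*r)
Numerator = 4 * 0.51 = 2.04
Denominator = 1 + 3 * 0.51 = 2.53
r_new = 2.04 / 2.53
= 0.8063


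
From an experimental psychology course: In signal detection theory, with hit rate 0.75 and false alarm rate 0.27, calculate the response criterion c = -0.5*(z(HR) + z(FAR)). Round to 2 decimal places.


c = -0.5 * (z(HR) + z(FAR))
z(0.75) = 0.6745
z(0.27) = -0.6128
c = -0.5 * (0.6745 + -0.6128)
= -0.5 * 0.0617
= -0.03


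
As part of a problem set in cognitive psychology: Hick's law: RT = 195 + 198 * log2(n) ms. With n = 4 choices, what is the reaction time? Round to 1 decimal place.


RT = 195 + 198 * log2(4)
log2(4) = 2.0
RT = 195 + 198 * 2.0
= 195 + 396.0
= 591.0 ms


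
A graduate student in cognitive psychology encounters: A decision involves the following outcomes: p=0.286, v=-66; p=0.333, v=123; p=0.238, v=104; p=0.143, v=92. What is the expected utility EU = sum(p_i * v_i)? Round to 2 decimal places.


EU = sum(p_i * v_i)
0.286 * -66 = -18.876
0.333 * 123 = 40.959
0.238 * 104 = 24.752
0.143 * 92 = 13.156
EU = -18.876 + 40.959 + 24.752 + 13.156
= 59.99


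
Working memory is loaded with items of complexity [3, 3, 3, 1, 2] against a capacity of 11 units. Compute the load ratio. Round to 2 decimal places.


Total complexity = 3 + 3 + 3 + 1 + 2 = 12
Load = total / capacity = 12 / 11
= 1.09


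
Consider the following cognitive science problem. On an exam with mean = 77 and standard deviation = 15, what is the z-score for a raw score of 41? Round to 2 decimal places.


z = (X - mu) / sigma
= (41 - 77) / 15
= -36 / 15
= -2.40


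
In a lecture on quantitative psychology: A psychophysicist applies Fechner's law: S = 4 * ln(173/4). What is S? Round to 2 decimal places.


S = 4 * ln(173/4)
I/I0 = 43.25
ln(43.25) = 3.767
S = 4 * 3.767
= 15.07


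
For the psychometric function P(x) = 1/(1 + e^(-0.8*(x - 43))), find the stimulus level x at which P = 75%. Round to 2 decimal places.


At P = 0.75: 0.75 = 1/(1 + e^(-k*(x-x0)))
Solving: e^(-k*(x-x0)) = 1/3
x = x0 + ln(3)/k
ln(3) = 1.0986
x = 43 + 1.0986/0.8
= 43 + 1.3732
= 44.37


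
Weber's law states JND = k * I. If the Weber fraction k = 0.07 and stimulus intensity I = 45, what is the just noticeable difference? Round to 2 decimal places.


JND = k * I
JND = 0.07 * 45
= 3.15


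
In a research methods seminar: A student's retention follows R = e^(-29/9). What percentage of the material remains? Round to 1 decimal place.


R = e^(-t/S)
-t/S = -29/9 = -3.222222
R = e^(-3.222222) = 0.039866
Percentage = 0.039866 * 100
= 4.0


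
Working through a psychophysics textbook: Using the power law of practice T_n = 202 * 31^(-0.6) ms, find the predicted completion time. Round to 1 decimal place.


T_n = 202 * 31^(-0.6)
31^(-0.6) = 0.127404
T_n = 202 * 0.127404
= 25.7 ms


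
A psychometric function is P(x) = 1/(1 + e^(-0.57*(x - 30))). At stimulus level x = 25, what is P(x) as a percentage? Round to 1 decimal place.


P(x) = 1/(1 + e^(-0.57*(25 - 30)))
Exponent = -0.57 * -5 = 2.85
e^(2.85) = 17.287782
P = 1/(1 + 17.287782) = 0.054681
Percentage = 5.5


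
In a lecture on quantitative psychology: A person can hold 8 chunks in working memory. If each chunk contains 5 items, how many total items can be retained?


Total items = chunks * items_per_chunk
= 8 * 5
= 40


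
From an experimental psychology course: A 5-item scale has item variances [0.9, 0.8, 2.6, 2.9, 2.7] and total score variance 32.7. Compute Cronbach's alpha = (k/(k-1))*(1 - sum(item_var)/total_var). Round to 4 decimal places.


alpha = (k/(k-1)) * (1 - sum(s_i^2)/s_total^2)
sum(item variances) = 9.9
k/(k-1) = 5/4 = 1.25
1 - 9.9/32.7 = 1 - 0.302752 = 0.697248
alpha = 1.25 * 0.697248
= 0.8716


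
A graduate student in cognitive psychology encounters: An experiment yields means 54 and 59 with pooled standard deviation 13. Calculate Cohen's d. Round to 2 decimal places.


Cohen's d = (M1 - M2) / S_pooled
= (54 - 59) / 13
= -5 / 13
= -0.38


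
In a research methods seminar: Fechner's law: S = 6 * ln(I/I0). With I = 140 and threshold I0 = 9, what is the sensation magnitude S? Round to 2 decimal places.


S = 6 * ln(140/9)
I/I0 = 15.555556
ln(15.555556) = 2.7444
S = 6 * 2.7444
= 16.47


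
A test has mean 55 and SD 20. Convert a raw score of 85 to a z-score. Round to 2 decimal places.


z = (X - mu) / sigma
= (85 - 55) / 20
= 30 / 20
= 1.50


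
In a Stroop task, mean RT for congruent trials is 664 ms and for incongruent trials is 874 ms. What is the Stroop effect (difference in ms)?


Stroop effect = RT(incongruent) - RT(congruent)
= 874 - 664
= 210 ms


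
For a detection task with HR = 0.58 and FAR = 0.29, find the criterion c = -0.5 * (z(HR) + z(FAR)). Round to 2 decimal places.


c = -0.5 * (z(HR) + z(FAR))
z(0.58) = 0.2019
z(0.29) = -0.5534
c = -0.5 * (0.2019 + -0.5534)
= -0.5 * -0.3515
= 0.18


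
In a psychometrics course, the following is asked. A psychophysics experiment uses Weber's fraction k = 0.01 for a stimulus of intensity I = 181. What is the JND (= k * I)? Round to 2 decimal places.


JND = k * I
JND = 0.01 * 181
= 1.81


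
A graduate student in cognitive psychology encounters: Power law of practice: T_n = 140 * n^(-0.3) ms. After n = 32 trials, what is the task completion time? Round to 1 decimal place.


T_n = 140 * 32^(-0.3)
32^(-0.3) = 0.353553
T_n = 140 * 0.353553
= 49.5 ms


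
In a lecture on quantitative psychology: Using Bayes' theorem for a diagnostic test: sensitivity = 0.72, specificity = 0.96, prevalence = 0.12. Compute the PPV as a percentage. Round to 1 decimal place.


PPV = (sens * prev) / (sens * prev + (1-spec) * (1-prev))
Numerator = 0.72 * 0.12 = 0.0864
P(positive and no disease) = (1 - spec) * (1 - prev) = (1 - 0.96) * (1 - 0.12) = 0.0352
Denominator = 0.0864 + 0.0352 = 0.1216
PPV = 0.0864 / 0.1216 = 0.710526
As percentage = 71.1


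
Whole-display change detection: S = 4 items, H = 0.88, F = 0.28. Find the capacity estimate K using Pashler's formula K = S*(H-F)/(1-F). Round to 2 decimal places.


K = S * (H - F) / (1 - F)
H - F = 0.6
1 - F = 0.72
K = 4 * 0.6 / 0.72
= 3.33


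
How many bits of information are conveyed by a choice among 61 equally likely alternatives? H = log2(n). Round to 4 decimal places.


H = log2(n)
H = log2(61)
= 5.9307


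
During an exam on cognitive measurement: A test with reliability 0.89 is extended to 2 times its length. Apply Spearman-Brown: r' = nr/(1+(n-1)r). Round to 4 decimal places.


r_new = n*r / (1 + (n-1)*r)
Numerator = 2 * 0.89 = 1.78
Denominator = 1 + 1 * 0.89 = 1.89
r_new = 1.78 / 1.89
= 0.9418


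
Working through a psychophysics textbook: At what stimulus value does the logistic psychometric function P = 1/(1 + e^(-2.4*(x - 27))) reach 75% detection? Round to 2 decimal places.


At P = 0.75: 0.75 = 1/(1 + e^(-k*(x-x0)))
Solving: e^(-k*(x-x0)) = 1/3
x = x0 + ln(3)/k
ln(3) = 1.0986
x = 27 + 1.0986/2.4
= 27 + 0.4578
= 27.46


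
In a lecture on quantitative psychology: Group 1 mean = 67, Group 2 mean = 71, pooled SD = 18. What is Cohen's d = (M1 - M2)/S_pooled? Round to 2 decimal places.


Cohen's d = (M1 - M2) / S_pooled
= (67 - 71) / 18
= -4 / 18
= -0.22


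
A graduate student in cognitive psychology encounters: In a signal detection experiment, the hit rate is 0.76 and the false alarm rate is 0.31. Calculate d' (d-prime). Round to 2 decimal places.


d' = z(HR) - z(FAR)
z(0.76) = 0.7063
z(0.31) = -0.4959
d' = 0.7063 - -0.4959
= 1.20


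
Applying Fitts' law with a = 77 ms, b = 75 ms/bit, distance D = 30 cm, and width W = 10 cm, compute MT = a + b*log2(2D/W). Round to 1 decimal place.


MT = 77 + 75 * log2(2*30/10)
2D/W = 6.0
log2(6.0) = 2.585
MT = 77 + 75 * 2.585
= 270.9 ms


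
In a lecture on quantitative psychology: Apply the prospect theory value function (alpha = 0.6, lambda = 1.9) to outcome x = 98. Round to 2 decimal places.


Since x = 98 >= 0, use v(x) = x^0.6
98^0.6 = 15.658
v(98) = 15.66


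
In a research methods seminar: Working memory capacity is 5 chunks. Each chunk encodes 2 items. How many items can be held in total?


Total items = chunks * items_per_chunk
= 5 * 2
= 10


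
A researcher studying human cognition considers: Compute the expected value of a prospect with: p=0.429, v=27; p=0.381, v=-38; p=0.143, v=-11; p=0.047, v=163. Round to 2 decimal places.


EU = sum(p_i * v_i)
0.429 * 27 = 11.583
0.381 * -38 = -14.478
0.143 * -11 = -1.573
0.047 * 163 = 7.661
EU = 11.583 + -14.478 + -1.573 + 7.661
= 3.19


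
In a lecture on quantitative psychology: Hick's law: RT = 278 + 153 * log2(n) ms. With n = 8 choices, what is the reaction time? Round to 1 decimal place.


RT = 278 + 153 * log2(8)
log2(8) = 3.0
RT = 278 + 153 * 3.0
= 278 + 459.0
= 737.0 ms


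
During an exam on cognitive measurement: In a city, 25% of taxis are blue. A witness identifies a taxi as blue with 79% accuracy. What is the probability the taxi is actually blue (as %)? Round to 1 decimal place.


P(blue | says blue) = P(says blue | blue)*P(blue) / [P(says blue | blue)*P(blue) + P(says blue | not blue)*P(not blue)]
Numerator = 0.79 * 0.25 = 0.1975
False identification = 0.21 * 0.75 = 0.1575
P = 0.1975 / (0.1975 + 0.1575)
= 0.1975 / 0.355
As percentage = 55.6


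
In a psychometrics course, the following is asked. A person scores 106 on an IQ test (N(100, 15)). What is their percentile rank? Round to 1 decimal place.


z = (IQ - mean) / SD
z = (106 - 100) / 15 = 0.4
Percentile = Phi(0.4) * 100
Phi(0.4) = 0.655422
= 65.5


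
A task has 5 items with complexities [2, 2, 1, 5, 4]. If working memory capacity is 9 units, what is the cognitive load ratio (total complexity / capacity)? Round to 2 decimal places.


Total complexity = 2 + 2 + 1 + 5 + 4 = 14
Load = total / capacity = 14 / 9
= 1.56


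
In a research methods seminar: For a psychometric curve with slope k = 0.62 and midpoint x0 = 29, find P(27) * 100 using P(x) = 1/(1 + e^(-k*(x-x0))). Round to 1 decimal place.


P(x) = 1/(1 + e^(-0.62*(27 - 29)))
Exponent = -0.62 * -2 = 1.24
e^(1.24) = 3.455613
P = 1/(1 + 3.455613) = 0.224436
Percentage = 22.4


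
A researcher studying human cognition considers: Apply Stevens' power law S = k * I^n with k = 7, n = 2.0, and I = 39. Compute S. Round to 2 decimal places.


S = 7 * 39^2.0
39^2.0 = 1521.0
S = 7 * 1521.0
= 10647.00


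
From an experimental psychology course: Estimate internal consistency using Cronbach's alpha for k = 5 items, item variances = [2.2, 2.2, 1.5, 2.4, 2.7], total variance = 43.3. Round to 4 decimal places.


alpha = (k/(k-1)) * (1 - sum(s_i^2)/s_total^2)
sum(item variances) = 11.0
k/(k-1) = 5/4 = 1.25
1 - 11.0/43.3 = 1 - 0.254042 = 0.745958
alpha = 1.25 * 0.745958
= 0.9324


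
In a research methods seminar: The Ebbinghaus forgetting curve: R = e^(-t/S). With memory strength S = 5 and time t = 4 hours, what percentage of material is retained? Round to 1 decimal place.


R = e^(-t/S)
-t/S = -4/5 = -0.8
R = e^(-0.8) = 0.449329
Percentage = 0.449329 * 100
= 44.9


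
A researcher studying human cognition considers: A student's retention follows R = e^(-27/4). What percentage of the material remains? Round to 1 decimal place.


R = e^(-t/S)
-t/S = -27/4 = -6.75
R = e^(-6.75) = 0.001171
Percentage = 0.001171 * 100
= 0.1


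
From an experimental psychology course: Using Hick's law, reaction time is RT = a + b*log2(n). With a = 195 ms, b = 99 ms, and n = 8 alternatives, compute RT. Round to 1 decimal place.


RT = 195 + 99 * log2(8)
log2(8) = 3.0
RT = 195 + 99 * 3.0
= 195 + 297.0
= 492.0 ms


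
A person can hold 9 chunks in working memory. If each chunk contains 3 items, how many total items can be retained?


Total items = chunks * items_per_chunk
= 9 * 3
= 27


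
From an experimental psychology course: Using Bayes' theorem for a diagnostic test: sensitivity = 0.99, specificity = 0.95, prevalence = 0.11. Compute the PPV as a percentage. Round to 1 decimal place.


PPV = (sens * prev) / (sens * prev + (1-spec) * (1-prev))
Numerator = 0.99 * 0.11 = 0.1089
P(positive and no disease) = (1 - spec) * (1 - prev) = (1 - 0.95) * (1 - 0.11) = 0.0445
Denominator = 0.1089 + 0.0445 = 0.1534
PPV = 0.1089 / 0.1534 = 0.709909
As percentage = 71.0


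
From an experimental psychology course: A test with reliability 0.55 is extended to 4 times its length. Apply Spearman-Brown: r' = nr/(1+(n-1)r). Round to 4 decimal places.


r_new = n*r / (1 + (n-1)*r)
Numerator = 4 * 0.55 = 2.2
Denominator = 1 + 3 * 0.55 = 2.65
r_new = 2.2 / 2.65
= 0.8302


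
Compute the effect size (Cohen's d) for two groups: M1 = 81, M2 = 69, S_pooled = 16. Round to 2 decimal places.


Cohen's d = (M1 - M2) / S_pooled
= (81 - 69) / 16
= 12 / 16
= 0.75


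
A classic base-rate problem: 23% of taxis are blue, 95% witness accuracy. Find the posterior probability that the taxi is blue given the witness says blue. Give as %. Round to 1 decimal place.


P(blue | says blue) = P(says blue | blue)*P(blue) / [P(says blue | blue)*P(blue) + P(says blue | not blue)*P(not blue)]
Numerator = 0.95 * 0.23 = 0.2185
False identification = 0.05 * 0.77 = 0.0385
P = 0.2185 / (0.2185 + 0.0385)
= 0.2185 / 0.257
As percentage = 85.0


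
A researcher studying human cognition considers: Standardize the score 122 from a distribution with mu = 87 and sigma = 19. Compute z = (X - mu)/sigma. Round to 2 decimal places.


z = (X - mu) / sigma
= (122 - 87) / 19
= 35 / 19
= 1.84


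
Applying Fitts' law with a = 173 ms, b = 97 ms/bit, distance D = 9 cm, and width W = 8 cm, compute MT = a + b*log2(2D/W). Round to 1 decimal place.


MT = 173 + 97 * log2(2*9/8)
2D/W = 2.25
log2(2.25) = 1.1699
MT = 173 + 97 * 1.1699
= 286.5 ms


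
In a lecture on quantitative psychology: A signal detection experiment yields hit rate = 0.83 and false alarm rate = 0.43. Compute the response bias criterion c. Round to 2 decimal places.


c = -0.5 * (z(HR) + z(FAR))
z(0.83) = 0.9542
z(0.43) = -0.1764
c = -0.5 * (0.9542 + -0.1764)
= -0.5 * 0.7778
= -0.39


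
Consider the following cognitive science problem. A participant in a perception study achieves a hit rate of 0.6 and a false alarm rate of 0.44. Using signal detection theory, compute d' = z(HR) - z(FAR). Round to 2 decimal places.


d' = z(HR) - z(FAR)
z(0.6) = 0.2533
z(0.44) = -0.151
d' = 0.2533 - -0.151
= 0.40


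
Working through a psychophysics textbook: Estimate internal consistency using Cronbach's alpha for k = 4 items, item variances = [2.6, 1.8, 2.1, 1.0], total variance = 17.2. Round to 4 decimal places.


alpha = (k/(k-1)) * (1 - sum(s_i^2)/s_total^2)
sum(item variances) = 7.5
k/(k-1) = 4/3 = 1.333333
1 - 7.5/17.2 = 1 - 0.436047 = 0.563953
alpha = 1.333333 * 0.563953
= 0.7519


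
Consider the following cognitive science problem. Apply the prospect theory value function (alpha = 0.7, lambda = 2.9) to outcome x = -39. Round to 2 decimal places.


Since x = -39 < 0, use v(x) = -lambda*(-x)^alpha
(-x) = 39
39^0.7 = 12.9941
v(-39) = -2.9 * 12.9941
= -37.68


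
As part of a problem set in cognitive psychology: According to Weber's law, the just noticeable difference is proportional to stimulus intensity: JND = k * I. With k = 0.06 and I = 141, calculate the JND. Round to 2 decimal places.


JND = k * I
JND = 0.06 * 141
= 8.46


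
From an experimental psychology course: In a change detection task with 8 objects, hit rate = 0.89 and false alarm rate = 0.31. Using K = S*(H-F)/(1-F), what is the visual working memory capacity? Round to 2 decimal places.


K = S * (H - F) / (1 - F)
H - F = 0.58
1 - F = 0.69
K = 8 * 0.58 / 0.69
= 6.72


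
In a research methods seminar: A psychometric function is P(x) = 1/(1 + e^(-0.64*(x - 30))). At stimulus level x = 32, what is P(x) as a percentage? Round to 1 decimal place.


P(x) = 1/(1 + e^(-0.64*(32 - 30)))
Exponent = -0.64 * 2 = -1.28
e^(-1.28) = 0.278037
P = 1/(1 + 0.278037) = 0.78245
Percentage = 78.2


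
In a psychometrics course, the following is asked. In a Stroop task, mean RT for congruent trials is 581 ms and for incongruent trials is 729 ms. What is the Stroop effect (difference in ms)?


Stroop effect = RT(incongruent) - RT(congruent)
= 729 - 581
= 148 ms


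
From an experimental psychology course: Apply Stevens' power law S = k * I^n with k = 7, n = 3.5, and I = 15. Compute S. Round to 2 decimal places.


S = 7 * 15^3.5
15^3.5 = 13071.3188
S = 7 * 13071.3188
= 91499.23


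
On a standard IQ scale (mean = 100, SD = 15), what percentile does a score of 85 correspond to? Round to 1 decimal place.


z = (IQ - mean) / SD
z = (85 - 100) / 15 = -1.0
Percentile = Phi(-1.0) * 100
Phi(-1.0) = 0.158655
= 15.9


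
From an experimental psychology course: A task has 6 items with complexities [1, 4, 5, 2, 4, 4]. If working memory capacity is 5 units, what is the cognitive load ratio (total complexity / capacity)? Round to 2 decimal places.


Total complexity = 1 + 4 + 5 + 2 + 4 + 4 = 20
Load = total / capacity = 20 / 5
= 4.00


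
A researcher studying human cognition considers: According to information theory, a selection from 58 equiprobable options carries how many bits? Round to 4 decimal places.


H = log2(n)
H = log2(58)
= 5.8580


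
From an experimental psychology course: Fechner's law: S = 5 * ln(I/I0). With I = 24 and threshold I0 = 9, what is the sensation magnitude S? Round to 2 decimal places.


S = 5 * ln(24/9)
I/I0 = 2.666667
ln(2.666667) = 0.9808
S = 5 * 0.9808
= 4.90


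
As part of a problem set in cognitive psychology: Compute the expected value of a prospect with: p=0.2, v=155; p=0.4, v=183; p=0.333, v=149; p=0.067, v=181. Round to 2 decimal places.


EU = sum(p_i * v_i)
0.2 * 155 = 31.0
0.4 * 183 = 73.2
0.333 * 149 = 49.617
0.067 * 181 = 12.127
EU = 31.0 + 73.2 + 49.617 + 12.127
= 165.94


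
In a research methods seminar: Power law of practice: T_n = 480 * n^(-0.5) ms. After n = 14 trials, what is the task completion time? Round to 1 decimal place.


T_n = 480 * 14^(-0.5)
14^(-0.5) = 0.267261
T_n = 480 * 0.267261
= 128.3 ms


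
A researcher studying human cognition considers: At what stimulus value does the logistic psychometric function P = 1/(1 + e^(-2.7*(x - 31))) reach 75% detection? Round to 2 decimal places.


At P = 0.75: 0.75 = 1/(1 + e^(-k*(x-x0)))
Solving: e^(-k*(x-x0)) = 1/3
x = x0 + ln(3)/k
ln(3) = 1.0986
x = 31 + 1.0986/2.7
= 31 + 0.4069
= 31.41


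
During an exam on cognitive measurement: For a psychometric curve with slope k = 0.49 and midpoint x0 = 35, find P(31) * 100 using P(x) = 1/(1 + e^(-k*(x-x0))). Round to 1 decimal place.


P(x) = 1/(1 + e^(-0.49*(31 - 35)))
Exponent = -0.49 * -4 = 1.96
e^(1.96) = 7.099327
P = 1/(1 + 7.099327) = 0.123467
Percentage = 12.3


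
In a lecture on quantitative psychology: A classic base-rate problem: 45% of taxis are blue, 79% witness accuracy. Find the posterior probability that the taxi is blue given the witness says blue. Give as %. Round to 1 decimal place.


P(blue | says blue) = P(says blue | blue)*P(blue) / [P(says blue | blue)*P(blue) + P(says blue | not blue)*P(not blue)]
Numerator = 0.79 * 0.45 = 0.3555
False identification = 0.21 * 0.55 = 0.1155
P = 0.3555 / (0.3555 + 0.1155)
= 0.3555 / 0.471
As percentage = 75.5
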